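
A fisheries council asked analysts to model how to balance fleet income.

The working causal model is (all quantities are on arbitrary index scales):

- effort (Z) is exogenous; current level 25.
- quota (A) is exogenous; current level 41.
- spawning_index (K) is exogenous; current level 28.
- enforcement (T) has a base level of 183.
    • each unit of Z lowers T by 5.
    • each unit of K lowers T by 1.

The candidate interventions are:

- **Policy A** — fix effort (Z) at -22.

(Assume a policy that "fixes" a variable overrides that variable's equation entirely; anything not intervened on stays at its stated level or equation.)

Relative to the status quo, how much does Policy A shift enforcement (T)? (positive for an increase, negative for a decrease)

235

Baseline:
  Z = 25
  K = 28
  T = 183 − 5·25 − 28 = 30
Policy A (Z := -22):
  Z = -22
  K = 28
  T = 183 − 5·(-22) − 28 = 265
Change in T: 265 − 30 = 235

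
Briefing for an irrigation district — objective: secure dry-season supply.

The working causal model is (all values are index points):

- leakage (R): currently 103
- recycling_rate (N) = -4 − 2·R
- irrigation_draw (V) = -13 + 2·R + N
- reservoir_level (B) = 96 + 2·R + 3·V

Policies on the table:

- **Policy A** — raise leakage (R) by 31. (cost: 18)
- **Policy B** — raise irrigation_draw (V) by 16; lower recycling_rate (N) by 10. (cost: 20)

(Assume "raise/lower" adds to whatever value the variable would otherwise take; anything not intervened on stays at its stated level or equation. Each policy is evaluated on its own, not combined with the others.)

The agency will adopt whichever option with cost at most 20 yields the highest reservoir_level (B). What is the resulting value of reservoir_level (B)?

313

Policy A (R + 31):
  R = 103 + 31 = 134
  N = -4 − 2·134 = -272
  V = -13 + 2·134 + (-272) = -17
  B = 96 + 2·134 + 3·(-17) = 313
Policy B (V + 16, N − 10):
  R = 103
  N = -4 − 2·103 (−10 from intervention) = -220
  V = -13 + 2·103 + (-220) (+16 from intervention) = -11
  B = 96 + 2·103 + 3·(-11) = 269
Comparing — Policy A: B=313, Policy B: B=269. Highest is 313 (Policy A).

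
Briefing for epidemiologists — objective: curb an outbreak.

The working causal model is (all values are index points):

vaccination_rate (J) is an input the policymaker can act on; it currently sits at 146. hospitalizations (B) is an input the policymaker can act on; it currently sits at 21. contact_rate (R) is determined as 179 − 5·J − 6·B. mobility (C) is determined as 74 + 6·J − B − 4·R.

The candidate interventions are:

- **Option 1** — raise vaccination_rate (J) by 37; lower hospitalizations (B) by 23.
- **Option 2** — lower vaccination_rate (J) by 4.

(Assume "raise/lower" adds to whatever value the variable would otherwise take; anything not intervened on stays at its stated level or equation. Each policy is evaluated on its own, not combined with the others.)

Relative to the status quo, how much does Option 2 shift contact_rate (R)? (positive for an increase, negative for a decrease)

20

Baseline:
  J = 146
  B = 21
  R = 179 − 5·146 − 6·21 = -677
Option 2 (J − 4):
  J = 146 − 4 = 142
  B = 21
  R = 179 − 5·142 − 6·21 = -657
Change in R: -657 − (-677) = 20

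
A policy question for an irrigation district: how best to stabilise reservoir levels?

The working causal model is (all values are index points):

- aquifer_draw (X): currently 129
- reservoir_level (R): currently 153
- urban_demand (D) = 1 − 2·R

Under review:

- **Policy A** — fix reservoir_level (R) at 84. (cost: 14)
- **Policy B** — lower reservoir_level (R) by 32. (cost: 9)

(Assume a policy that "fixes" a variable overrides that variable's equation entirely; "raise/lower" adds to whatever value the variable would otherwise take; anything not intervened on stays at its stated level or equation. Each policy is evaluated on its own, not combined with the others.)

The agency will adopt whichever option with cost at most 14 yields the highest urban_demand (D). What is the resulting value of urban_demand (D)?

Policy A (R := 84):
  R = 84
  D = 1 − 2·84 = -167
Policy B (R − 32):
  R = 153 − 32 = 121
  D = 1 − 2·121 = -241
Comparing — Policy A: D=-167, Policy B: D=-241. Highest is -167 (Policy A).

-167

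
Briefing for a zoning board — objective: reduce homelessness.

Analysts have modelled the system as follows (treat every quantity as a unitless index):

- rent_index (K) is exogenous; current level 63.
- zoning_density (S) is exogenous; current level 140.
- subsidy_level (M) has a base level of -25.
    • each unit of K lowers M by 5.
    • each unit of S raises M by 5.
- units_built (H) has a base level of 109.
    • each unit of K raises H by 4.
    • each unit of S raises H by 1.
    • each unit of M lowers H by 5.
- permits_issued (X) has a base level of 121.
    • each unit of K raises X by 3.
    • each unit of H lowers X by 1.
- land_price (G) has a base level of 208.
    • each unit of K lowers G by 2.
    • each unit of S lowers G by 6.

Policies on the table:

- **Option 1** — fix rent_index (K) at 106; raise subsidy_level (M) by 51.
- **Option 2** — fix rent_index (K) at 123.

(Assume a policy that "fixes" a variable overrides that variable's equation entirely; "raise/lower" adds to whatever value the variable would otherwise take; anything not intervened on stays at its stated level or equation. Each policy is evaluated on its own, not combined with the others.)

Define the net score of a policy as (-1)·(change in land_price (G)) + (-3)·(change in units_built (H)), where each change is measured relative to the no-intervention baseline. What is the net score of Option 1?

-2890

Baseline:
  K = 63
  S = 140
  M = -25 − 5·63 + 5·140 = 360
  H = 109 + 4·63 + 140 − 5·360 = -1299
  G = 208 − 2·63 − 6·140 = -758
Option 1 (K := 106, M + 51):
  K = 106
  S = 140
  M = -25 − 5·106 + 5·140 (+51 from intervention) = 196
  H = 109 + 4·106 + 140 − 5·196 = -307
  G = 208 − 2·106 − 6·140 = -844
ΔG = -844 − (-758) = -86; ΔH = -307 − (-1299) = 992
Score = (-1)·(-86) + (-3)·992 = -2890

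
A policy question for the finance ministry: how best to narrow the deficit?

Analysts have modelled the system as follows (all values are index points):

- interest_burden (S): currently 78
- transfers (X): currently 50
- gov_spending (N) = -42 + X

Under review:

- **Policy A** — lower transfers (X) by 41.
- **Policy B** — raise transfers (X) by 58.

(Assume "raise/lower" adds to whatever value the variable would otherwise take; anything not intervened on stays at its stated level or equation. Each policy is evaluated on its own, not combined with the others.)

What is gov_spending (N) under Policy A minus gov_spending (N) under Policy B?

Policy A (X − 41):
  X = 50 − 41 = 9
  N = -42 + 9 = -33
Policy B (X + 58):
  X = 50 + 58 = 108
  N = -42 + 108 = 66
N: -33 − 66 = -99

-99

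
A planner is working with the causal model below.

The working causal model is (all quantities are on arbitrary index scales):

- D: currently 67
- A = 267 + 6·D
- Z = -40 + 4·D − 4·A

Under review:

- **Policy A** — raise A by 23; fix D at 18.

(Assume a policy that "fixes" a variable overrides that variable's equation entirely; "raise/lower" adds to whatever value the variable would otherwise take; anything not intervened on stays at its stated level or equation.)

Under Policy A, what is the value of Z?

-1560

Policy A (A + 23, D := 18):
  D = 18
  A = 267 + 6·18 (+23 from intervention) = 398
  Z = -40 + 4·18 − 4·398 = -1560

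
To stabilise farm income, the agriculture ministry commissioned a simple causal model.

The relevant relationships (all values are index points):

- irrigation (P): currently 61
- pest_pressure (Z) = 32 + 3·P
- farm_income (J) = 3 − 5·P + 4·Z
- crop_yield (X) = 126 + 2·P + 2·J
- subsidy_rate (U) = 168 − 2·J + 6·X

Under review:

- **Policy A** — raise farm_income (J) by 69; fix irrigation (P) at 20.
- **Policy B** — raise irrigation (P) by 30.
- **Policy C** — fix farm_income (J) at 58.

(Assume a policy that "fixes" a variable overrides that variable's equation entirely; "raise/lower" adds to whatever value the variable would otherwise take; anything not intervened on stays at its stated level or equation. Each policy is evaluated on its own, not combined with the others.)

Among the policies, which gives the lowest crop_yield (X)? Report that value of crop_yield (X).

Policy A (J + 69, P := 20):
  P = 20
  Z = 32 + 3·20 = 92
  J = 3 − 5·20 + 4·92 (+69 from intervention) = 340
  X = 126 + 2·20 + 2·340 = 846
Policy B (P + 30):
  P = 61 + 30 = 91
  Z = 32 + 3·91 = 305
  J = 3 − 5·91 + 4·305 = 768
  X = 126 + 2·91 + 2·768 = 1844
Policy C (J := 58):
  P = 61
  Z = 32 + 3·61 = 215
  J = 58
  X = 126 + 2·61 + 2·58 = 364
Comparing — Policy A: X=846, Policy B: X=1844, Policy C: X=364. Lowest is 364 (Policy C).

364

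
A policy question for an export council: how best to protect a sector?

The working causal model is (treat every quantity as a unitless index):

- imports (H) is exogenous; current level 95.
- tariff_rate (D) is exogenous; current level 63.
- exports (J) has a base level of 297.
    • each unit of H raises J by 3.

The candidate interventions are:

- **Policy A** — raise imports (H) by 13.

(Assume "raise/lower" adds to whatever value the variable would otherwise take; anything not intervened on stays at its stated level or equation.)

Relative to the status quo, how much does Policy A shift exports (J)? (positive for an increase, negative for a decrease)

Baseline:
  H = 95
  J = 297 + 3·95 = 582
Policy A (H + 13):
  H = 95 + 13 = 108
  J = 297 + 3·108 = 621
Change in J: 621 − 582 = 39

39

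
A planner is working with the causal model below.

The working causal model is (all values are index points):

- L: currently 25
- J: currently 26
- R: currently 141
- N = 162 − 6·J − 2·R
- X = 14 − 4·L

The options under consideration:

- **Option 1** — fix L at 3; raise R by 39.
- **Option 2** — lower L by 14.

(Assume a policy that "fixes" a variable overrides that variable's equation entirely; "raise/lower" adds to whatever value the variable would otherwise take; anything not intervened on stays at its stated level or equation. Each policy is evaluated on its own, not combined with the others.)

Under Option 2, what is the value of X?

Option 2 (L − 14):
  L = 25 − 14 = 11
  X = 14 − 4·11 = -30

-30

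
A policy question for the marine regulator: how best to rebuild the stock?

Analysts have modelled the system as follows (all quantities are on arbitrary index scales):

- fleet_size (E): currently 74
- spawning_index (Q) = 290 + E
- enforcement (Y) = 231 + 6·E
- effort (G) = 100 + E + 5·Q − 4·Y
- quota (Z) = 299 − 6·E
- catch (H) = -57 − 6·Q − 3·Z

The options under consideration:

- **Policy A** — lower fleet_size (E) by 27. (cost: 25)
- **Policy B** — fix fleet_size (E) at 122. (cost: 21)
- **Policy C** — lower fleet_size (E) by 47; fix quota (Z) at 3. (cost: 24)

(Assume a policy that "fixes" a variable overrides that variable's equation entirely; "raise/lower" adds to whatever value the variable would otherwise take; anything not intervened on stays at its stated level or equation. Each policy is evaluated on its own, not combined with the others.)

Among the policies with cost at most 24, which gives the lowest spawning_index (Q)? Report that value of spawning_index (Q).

Policy B (E := 122):
  E = 122
  Q = 290 + 122 = 412
Policy C (E − 47, Z := 3):
  E = 74 − 47 = 27
  Q = 290 + 27 = 317
Comparing — Policy B: Q=412, Policy C: Q=317. Lowest is 317 (Policy C).

317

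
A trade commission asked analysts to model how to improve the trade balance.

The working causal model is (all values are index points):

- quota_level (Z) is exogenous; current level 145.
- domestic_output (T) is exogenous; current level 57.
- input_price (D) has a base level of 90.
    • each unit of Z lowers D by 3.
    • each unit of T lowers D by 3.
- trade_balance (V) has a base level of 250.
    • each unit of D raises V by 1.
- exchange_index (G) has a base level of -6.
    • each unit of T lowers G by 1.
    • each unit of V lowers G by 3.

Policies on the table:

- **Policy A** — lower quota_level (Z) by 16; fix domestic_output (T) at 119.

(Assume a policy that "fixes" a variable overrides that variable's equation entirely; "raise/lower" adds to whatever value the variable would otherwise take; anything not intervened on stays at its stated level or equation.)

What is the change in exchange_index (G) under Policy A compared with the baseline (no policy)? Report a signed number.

Baseline:
  Z = 145
  T = 57
  D = 90 − 3·145 − 3·57 = -516
  V = 250 + (-516) = -266
  G = -6 − 57 − 3·(-266) = 735
Policy A (Z − 16, T := 119):
  Z = 145 − 16 = 129
  T = 119
  D = 90 − 3·129 − 3·119 = -654
  V = 250 + (-654) = -404
  G = -6 − 119 − 3·(-404) = 1087
Change in G: 1087 − 735 = 352

352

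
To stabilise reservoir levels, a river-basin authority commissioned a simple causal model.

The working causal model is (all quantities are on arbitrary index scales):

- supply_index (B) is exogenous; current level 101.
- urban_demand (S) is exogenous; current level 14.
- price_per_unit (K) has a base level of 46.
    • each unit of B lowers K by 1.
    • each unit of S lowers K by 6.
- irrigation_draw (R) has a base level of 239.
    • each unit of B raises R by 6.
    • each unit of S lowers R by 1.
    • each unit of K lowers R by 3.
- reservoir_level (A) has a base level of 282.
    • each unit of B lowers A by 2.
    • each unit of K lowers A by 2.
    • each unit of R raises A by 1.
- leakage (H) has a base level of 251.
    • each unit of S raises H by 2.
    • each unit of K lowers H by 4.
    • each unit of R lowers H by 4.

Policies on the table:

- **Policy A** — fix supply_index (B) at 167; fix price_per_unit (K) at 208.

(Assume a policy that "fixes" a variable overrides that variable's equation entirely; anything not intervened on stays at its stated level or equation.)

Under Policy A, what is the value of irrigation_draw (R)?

Policy A (B := 167, K := 208):
  B = 167
  S = 14
  K = 208
  R = 239 + 6·167 − 14 − 3·208 = 603

603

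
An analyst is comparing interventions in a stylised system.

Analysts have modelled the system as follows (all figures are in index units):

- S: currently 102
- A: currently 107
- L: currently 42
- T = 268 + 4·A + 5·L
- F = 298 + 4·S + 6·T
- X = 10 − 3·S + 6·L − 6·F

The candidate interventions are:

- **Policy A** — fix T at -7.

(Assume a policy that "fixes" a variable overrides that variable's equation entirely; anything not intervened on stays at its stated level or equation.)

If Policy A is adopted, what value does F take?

Policy A (T := -7):
  S = 102
  A = 107
  L = 42
  T = -7
  F = 298 + 4·102 + 6·(-7) = 664

664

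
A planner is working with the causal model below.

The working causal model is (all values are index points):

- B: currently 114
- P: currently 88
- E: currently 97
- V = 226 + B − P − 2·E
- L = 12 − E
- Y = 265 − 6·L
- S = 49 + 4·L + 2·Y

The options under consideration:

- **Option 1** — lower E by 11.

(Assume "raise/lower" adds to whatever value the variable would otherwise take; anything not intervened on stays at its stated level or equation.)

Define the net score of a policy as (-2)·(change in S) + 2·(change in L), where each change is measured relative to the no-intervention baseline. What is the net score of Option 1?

Baseline:
  E = 97
  L = 12 − 97 = -85
  Y = 265 − 6·(-85) = 775
  S = 49 + 4·(-85) + 2·775 = 1259
Option 1 (E − 11):
  E = 97 − 11 = 86
  L = 12 − 86 = -74
  Y = 265 − 6·(-74) = 709
  S = 49 + 4·(-74) + 2·709 = 1171
ΔS = 1171 − 1259 = -88; ΔL = -74 − (-85) = 11
Score = (-2)·(-88) + 2·11 = 198

198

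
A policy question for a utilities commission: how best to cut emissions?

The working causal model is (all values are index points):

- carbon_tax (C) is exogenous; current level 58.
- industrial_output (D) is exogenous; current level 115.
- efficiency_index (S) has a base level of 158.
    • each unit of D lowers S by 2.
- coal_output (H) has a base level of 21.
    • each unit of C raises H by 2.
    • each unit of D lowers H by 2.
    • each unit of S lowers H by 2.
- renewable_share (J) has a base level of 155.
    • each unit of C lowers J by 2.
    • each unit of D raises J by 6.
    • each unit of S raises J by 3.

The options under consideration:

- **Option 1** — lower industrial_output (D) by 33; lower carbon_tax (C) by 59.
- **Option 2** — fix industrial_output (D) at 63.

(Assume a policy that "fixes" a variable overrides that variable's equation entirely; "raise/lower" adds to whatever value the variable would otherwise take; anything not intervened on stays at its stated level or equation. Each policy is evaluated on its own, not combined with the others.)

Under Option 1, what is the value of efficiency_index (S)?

Option 1 (D − 33, C − 59):
  D = 115 − 33 = 82
  S = 158 − 2·82 = -6

-6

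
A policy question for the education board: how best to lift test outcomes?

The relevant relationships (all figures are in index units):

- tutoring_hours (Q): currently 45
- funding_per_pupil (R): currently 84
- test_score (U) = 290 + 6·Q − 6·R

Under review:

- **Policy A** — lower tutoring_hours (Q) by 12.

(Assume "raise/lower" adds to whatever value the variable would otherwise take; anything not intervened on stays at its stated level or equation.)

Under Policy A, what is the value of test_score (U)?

Policy A (Q − 12):
  Q = 45 − 12 = 33
  R = 84
  U = 290 + 6·33 − 6·84 = -16

-16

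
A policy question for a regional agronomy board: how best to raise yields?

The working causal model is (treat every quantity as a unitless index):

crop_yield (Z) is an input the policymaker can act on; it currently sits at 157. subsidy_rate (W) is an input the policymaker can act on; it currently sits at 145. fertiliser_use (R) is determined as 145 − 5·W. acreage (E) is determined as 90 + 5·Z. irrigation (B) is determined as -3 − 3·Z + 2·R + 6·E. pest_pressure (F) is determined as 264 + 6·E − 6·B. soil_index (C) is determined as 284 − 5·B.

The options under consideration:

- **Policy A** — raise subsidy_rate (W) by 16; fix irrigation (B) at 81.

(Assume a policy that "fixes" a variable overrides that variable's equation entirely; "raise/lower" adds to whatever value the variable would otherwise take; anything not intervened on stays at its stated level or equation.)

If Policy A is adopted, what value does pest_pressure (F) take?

Policy A (W + 16, B := 81):
  Z = 157
  W = 145 + 16 = 161
  R = 145 − 5·161 = -660
  E = 90 + 5·157 = 875
  B = 81
  F = 264 + 6·875 − 6·81 = 5028

5028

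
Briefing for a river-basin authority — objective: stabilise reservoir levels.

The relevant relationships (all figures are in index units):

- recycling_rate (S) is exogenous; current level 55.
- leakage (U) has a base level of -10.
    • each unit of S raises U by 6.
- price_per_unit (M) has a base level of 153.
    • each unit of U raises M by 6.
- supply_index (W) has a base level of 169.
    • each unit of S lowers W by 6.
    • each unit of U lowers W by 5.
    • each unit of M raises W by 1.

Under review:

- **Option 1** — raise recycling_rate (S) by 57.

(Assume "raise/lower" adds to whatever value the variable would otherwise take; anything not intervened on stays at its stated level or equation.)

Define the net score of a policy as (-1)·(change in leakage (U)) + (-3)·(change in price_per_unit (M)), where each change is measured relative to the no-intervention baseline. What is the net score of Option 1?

-6498

Baseline:
  S = 55
  U = -10 + 6·55 = 320
  M = 153 + 6·320 = 2073
Option 1 (S + 57):
  S = 55 + 57 = 112
  U = -10 + 6·112 = 662
  M = 153 + 6·662 = 4125
ΔU = 662 − 320 = 342; ΔM = 4125 − 2073 = 2052
Score = (-1)·342 + (-3)·2052 = -6498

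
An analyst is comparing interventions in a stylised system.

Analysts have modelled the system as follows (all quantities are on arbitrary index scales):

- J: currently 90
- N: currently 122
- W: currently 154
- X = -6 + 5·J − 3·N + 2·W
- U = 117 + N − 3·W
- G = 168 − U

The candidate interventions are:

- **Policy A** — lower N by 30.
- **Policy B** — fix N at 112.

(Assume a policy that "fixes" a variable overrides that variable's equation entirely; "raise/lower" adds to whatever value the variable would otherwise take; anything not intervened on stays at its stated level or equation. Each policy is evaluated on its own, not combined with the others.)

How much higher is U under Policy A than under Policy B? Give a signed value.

Policy A (N − 30):
  N = 122 − 30 = 92
  W = 154
  U = 117 + 92 − 3·154 = -253
Policy B (N := 112):
  N = 112
  W = 154
  U = 117 + 112 − 3·154 = -233
U: -253 − (-233) = -20

-20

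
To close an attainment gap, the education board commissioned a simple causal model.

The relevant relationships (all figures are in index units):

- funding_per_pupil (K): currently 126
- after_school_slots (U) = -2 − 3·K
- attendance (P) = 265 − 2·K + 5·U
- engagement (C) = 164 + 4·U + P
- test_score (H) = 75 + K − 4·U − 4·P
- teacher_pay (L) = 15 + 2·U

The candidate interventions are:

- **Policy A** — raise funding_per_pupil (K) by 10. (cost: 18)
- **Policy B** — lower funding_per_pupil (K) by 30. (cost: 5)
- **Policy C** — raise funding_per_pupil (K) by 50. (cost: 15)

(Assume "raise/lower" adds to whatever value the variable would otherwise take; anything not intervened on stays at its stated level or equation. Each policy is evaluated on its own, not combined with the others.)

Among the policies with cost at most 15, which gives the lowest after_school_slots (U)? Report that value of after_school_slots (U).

Policy B (K − 30):
  K = 126 − 30 = 96
  U = -2 − 3·96 = -290
Policy C (K + 50):
  K = 126 + 50 = 176
  U = -2 − 3·176 = -530
Comparing — Policy B: U=-290, Policy C: U=-530. Lowest is -530 (Policy C).

-530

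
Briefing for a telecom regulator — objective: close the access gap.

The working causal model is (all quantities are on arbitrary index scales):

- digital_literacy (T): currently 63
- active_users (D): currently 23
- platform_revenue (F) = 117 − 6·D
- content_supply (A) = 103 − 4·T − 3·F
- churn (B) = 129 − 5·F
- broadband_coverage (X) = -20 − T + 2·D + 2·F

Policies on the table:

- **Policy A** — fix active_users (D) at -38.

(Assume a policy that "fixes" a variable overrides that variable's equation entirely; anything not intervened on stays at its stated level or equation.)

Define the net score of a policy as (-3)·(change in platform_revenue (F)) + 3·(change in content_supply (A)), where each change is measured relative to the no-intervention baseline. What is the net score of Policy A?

Baseline:
  T = 63
  D = 23
  F = 117 − 6·23 = -21
  A = 103 − 4·63 − 3·(-21) = -86
Policy A (D := -38):
  T = 63
  D = -38
  F = 117 − 6·(-38) = 345
  A = 103 − 4·63 − 3·345 = -1184
ΔF = 345 − (-21) = 366; ΔA = -1184 − (-86) = -1098
Score = (-3)·366 + 3·(-1098) = -4392

-4392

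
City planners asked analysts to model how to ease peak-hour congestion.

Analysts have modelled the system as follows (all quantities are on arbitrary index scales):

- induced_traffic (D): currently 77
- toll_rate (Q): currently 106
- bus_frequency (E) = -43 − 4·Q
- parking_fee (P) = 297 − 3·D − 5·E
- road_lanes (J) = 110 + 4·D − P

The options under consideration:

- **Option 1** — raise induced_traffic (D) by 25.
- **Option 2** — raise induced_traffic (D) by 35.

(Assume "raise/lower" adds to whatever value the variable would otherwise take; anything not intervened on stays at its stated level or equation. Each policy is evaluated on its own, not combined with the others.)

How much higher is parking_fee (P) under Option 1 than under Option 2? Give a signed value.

30

Option 1 (D + 25):
  D = 77 + 25 = 102
  Q = 106
  E = -43 − 4·106 = -467
  P = 297 − 3·102 − 5·(-467) = 2326
Option 2 (D + 35):
  D = 77 + 35 = 112
  Q = 106
  E = -43 − 4·106 = -467
  P = 297 − 3·112 − 5·(-467) = 2296
P: 2326 − 2296 = 30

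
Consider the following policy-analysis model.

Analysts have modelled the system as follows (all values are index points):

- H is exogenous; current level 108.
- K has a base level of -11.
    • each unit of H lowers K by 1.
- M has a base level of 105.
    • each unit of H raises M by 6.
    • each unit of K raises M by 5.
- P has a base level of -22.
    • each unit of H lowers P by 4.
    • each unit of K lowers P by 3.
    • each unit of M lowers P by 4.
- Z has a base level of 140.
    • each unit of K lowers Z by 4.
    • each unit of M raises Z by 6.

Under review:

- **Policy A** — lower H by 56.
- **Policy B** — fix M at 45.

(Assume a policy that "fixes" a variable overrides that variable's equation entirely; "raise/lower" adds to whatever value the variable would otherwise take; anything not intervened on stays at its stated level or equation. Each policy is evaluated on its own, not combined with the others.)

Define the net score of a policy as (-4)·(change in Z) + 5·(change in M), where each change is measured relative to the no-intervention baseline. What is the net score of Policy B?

2147

Baseline:
  H = 108
  K = -11 − 108 = -119
  M = 105 + 6·108 + 5·(-119) = 158
  Z = 140 − 4·(-119) + 6·158 = 1564
Policy B (M := 45):
  H = 108
  K = -11 − 108 = -119
  M = 45
  Z = 140 − 4·(-119) + 6·45 = 886
ΔZ = 886 − 1564 = -678; ΔM = 45 − 158 = -113
Score = (-4)·(-678) + 5·(-113) = 2147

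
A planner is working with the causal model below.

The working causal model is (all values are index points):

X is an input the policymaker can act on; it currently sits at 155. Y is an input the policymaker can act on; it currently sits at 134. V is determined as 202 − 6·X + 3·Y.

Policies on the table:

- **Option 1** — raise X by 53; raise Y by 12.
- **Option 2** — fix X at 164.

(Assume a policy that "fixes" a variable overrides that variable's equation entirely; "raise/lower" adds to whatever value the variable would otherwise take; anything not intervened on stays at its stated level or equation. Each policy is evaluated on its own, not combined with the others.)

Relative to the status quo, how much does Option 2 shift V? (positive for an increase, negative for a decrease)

-54

Baseline:
  X = 155
  Y = 134
  V = 202 − 6·155 + 3·134 = -326
Option 2 (X := 164):
  X = 164
  Y = 134
  V = 202 − 6·164 + 3·134 = -380
Change in V: -380 − (-326) = -54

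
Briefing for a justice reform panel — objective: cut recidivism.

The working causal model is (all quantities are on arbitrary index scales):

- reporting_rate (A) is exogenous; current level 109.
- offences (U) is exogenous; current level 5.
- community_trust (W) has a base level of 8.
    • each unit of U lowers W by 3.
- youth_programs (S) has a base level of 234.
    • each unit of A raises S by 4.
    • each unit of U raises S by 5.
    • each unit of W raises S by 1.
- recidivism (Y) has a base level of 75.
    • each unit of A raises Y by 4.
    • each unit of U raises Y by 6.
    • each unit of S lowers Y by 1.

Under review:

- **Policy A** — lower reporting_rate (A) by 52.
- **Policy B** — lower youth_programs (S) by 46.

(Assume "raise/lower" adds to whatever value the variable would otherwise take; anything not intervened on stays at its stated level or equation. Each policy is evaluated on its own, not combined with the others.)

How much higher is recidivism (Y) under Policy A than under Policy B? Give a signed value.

-46

Policy A (A − 52):
  A = 109 − 52 = 57
  U = 5
  W = 8 − 3·5 = -7
  S = 234 + 4·57 + 5·5 + (-7) = 480
  Y = 75 + 4·57 + 6·5 − 480 = -147
Policy B (S − 46):
  A = 109
  U = 5
  W = 8 − 3·5 = -7
  S = 234 + 4·109 + 5·5 + (-7) (−46 from intervention) = 642
  Y = 75 + 4·109 + 6·5 − 642 = -101
Y: -147 − (-101) = -46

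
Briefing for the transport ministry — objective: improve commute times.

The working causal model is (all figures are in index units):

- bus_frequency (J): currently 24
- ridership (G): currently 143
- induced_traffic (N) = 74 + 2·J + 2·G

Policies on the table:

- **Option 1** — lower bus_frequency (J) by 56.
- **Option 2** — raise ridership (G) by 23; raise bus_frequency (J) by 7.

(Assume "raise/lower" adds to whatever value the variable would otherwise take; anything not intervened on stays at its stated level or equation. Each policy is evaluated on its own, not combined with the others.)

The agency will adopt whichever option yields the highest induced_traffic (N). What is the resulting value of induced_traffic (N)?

468

Option 1 (J − 56):
  J = 24 − 56 = -32
  G = 143
  N = 74 + 2·(-32) + 2·143 = 296
Option 2 (G + 23, J + 7):
  J = 24 + 7 = 31
  G = 143 + 23 = 166
  N = 74 + 2·31 + 2·166 = 468
Comparing — Option 1: N=296, Option 2: N=468. Highest is 468 (Option 2).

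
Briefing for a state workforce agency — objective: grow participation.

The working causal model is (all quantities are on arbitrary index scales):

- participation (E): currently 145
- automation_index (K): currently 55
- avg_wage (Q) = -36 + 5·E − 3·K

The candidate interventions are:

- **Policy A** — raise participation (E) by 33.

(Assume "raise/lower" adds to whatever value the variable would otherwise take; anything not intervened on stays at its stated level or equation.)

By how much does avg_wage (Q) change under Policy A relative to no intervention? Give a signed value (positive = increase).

Baseline:
  E = 145
  K = 55
  Q = -36 + 5·145 − 3·55 = 524
Policy A (E + 33):
  E = 145 + 33 = 178
  K = 55
  Q = -36 + 5·178 − 3·55 = 689
Change in Q: 689 − 524 = 165

165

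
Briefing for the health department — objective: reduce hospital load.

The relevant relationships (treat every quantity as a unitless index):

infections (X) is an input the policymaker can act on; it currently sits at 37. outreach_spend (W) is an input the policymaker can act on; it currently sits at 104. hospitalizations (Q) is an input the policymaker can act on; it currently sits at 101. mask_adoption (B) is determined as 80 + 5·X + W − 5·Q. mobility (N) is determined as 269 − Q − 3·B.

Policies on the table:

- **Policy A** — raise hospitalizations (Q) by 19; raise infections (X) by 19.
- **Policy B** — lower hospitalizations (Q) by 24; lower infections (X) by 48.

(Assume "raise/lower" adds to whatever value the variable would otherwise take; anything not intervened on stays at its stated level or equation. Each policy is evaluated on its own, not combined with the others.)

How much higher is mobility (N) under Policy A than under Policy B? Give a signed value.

Policy A (Q + 19, X + 19):
  X = 37 + 19 = 56
  W = 104
  Q = 101 + 19 = 120
  B = 80 + 5·56 + 104 − 5·120 = -136
  N = 269 − 120 − 3·(-136) = 557
Policy B (Q − 24, X − 48):
  X = 37 − 48 = -11
  W = 104
  Q = 101 − 24 = 77
  B = 80 + 5·(-11) + 104 − 5·77 = -256
  N = 269 − 77 − 3·(-256) = 960
N: 557 − 960 = -403

-403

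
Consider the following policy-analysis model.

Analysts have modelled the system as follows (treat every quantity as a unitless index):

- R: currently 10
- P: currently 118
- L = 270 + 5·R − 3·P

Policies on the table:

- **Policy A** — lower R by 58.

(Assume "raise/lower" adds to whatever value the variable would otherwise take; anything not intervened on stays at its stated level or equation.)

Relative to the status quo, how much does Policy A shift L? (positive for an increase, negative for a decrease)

Baseline:
  R = 10
  P = 118
  L = 270 + 5·10 − 3·118 = -34
Policy A (R − 58):
  R = 10 − 58 = -48
  P = 118
  L = 270 + 5·(-48) − 3·118 = -324
Change in L: -324 − (-34) = -290

-290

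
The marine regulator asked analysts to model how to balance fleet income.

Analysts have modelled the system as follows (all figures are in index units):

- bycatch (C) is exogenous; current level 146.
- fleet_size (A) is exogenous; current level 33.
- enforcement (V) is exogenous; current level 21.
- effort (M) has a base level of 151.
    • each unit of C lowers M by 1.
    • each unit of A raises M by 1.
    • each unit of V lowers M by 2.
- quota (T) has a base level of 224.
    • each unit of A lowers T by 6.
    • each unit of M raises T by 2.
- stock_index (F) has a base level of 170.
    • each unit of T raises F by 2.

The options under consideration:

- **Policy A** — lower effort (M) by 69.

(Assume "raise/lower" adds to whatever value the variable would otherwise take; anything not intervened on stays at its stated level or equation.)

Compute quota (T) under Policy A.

-120

Policy A (M − 69):
  C = 146
  A = 33
  V = 21
  M = 151 − 146 + 33 − 2·21 (−69 from intervention) = -73
  T = 224 − 6·33 + 2·(-73) = -120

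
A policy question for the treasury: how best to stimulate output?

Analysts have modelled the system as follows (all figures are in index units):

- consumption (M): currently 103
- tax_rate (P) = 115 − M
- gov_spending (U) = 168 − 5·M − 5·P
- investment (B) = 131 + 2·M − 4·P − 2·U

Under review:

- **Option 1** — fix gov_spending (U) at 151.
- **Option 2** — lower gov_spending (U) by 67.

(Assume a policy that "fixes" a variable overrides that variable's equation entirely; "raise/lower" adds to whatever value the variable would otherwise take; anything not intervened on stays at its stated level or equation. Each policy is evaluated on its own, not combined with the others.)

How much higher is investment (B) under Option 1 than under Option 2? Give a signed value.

Option 1 (U := 151):
  M = 103
  P = 115 − 103 = 12
  U = 151
  B = 131 + 2·103 − 4·12 − 2·151 = -13
Option 2 (U − 67):
  M = 103
  P = 115 − 103 = 12
  U = 168 − 5·103 − 5·12 (−67 from intervention) = -474
  B = 131 + 2·103 − 4·12 − 2·(-474) = 1237
B: -13 − 1237 = -1250

-1250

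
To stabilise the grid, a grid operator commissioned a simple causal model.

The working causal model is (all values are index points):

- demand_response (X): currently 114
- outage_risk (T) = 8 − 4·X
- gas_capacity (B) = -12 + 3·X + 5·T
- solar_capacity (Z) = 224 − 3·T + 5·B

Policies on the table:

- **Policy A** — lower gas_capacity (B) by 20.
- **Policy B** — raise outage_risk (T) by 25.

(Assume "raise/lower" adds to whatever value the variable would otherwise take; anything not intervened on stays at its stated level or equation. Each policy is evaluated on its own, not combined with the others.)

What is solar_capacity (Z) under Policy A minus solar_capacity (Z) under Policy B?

-650

Policy A (B − 20):
  X = 114
  T = 8 − 4·114 = -448
  B = -12 + 3·114 + 5·(-448) (−20 from intervention) = -1930
  Z = 224 − 3·(-448) + 5·(-1930) = -8082
Policy B (T + 25):
  X = 114
  T = 8 − 4·114 (+25 from intervention) = -423
  B = -12 + 3·114 + 5·(-423) = -1785
  Z = 224 − 3·(-423) + 5·(-1785) = -7432
Z: -8082 − (-7432) = -650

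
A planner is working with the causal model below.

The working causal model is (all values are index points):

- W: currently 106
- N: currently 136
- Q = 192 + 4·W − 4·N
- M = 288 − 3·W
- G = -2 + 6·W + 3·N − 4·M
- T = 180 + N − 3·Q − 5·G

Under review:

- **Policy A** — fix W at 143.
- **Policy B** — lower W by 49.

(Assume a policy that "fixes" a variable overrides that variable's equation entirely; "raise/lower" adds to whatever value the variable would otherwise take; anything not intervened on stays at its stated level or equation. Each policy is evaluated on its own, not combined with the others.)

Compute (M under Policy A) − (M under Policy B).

Policy A (W := 143):
  W = 143
  M = 288 − 3·143 = -141
Policy B (W − 49):
  W = 106 − 49 = 57
  M = 288 − 3·57 = 117
M: -141 − 117 = -258

-258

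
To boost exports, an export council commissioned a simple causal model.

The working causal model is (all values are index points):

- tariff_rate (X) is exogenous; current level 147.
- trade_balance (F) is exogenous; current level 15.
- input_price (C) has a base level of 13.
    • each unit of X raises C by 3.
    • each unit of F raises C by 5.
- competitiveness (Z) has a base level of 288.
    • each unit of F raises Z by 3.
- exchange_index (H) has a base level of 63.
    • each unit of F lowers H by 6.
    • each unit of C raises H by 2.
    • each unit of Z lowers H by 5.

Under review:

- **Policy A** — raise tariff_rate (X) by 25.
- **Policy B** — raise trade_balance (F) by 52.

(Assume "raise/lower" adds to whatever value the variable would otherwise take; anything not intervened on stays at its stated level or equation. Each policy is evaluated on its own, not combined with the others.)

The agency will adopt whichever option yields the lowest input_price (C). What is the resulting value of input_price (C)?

Policy A (X + 25):
  X = 147 + 25 = 172
  F = 15
  C = 13 + 3·172 + 5·15 = 604
Policy B (F + 52):
  X = 147
  F = 15 + 52 = 67
  C = 13 + 3·147 + 5·67 = 789
Comparing — Policy A: C=604, Policy B: C=789. Lowest is 604 (Policy A).

604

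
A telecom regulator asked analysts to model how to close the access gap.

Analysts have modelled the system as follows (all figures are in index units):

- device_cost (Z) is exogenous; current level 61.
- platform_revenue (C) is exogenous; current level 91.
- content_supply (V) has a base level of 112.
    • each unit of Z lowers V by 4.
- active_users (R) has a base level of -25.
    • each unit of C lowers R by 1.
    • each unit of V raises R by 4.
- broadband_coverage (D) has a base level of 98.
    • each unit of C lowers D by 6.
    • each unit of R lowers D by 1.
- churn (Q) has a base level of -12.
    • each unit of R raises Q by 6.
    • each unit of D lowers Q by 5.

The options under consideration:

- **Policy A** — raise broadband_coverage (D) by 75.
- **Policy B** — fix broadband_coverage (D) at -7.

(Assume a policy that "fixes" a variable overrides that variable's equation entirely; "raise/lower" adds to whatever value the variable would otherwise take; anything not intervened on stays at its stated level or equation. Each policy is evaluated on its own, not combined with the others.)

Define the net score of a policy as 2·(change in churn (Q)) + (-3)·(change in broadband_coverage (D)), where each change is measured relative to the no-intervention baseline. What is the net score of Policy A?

-975

Baseline:
  Z = 61
  C = 91
  V = 112 − 4·61 = -132
  R = -25 − 91 + 4·(-132) = -644
  D = 98 − 6·91 − (-644) = 196
  Q = -12 + 6·(-644) − 5·196 = -4856
Policy A (D + 75):
  Z = 61
  C = 91
  V = 112 − 4·61 = -132
  R = -25 − 91 + 4·(-132) = -644
  D = 98 − 6·91 − (-644) (+75 from intervention) = 271
  Q = -12 + 6·(-644) − 5·271 = -5231
ΔQ = -5231 − (-4856) = -375; ΔD = 271 − 196 = 75
Score = 2·(-375) + (-3)·75 = -975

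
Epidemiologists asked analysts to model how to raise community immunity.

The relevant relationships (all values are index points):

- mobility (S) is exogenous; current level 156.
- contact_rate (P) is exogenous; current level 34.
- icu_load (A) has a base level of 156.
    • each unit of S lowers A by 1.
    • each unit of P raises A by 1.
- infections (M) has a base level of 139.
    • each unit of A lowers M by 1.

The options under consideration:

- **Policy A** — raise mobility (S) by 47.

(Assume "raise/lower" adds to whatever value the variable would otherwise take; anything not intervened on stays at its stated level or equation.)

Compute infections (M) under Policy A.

152

Policy A (S + 47):
  S = 156 + 47 = 203
  P = 34
  A = 156 − 203 + 34 = -13
  M = 139 − (-13) = 152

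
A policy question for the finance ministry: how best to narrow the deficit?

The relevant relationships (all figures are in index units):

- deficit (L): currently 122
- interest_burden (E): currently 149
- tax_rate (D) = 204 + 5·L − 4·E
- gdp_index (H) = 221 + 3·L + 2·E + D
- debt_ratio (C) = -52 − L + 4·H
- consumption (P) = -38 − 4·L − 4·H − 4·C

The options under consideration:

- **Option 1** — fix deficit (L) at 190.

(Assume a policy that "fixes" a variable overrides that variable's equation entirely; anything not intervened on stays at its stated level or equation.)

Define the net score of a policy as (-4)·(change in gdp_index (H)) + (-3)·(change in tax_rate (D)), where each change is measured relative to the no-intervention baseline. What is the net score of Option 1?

Baseline:
  L = 122
  E = 149
  D = 204 + 5·122 − 4·149 = 218
  H = 221 + 3·122 + 2·149 + 218 = 1103
Option 1 (L := 190):
  L = 190
  E = 149
  D = 204 + 5·190 − 4·149 = 558
  H = 221 + 3·190 + 2·149 + 558 = 1647
ΔH = 1647 − 1103 = 544; ΔD = 558 − 218 = 340
Score = (-4)·544 + (-3)·340 = -3196

-3196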